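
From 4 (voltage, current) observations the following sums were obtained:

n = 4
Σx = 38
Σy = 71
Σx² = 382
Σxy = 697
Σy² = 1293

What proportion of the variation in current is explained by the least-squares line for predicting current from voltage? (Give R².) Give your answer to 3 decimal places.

Sxx = Σx² − (Σx)²/n = 382 − 361 = 21
Sxy = Σxy − (Σx)(Σy)/n = 697 − 674.5 = 22.5
Syy = Σy² − (Σy)²/n = 1293 − 1260.25 = 32.75
R² = Sxy²/(Sxx·Syy) = (22.5)²/(21·32.75) = 0.736096

0.736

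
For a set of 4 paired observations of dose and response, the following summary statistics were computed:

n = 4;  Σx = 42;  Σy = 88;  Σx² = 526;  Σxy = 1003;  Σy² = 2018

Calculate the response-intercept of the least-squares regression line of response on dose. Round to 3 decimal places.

Sxx = Σx² − (Σx)²/n = 526 − 441 = 85
Sxy = Σxy − (Σx)(Σy)/n = 1003 − 924 = 79
b = Sxy/Sxx = 79/85 = 0.929412
a = ȳ − b·x̄ = 22 − 0.929412·10.5 = 12.241176

12.241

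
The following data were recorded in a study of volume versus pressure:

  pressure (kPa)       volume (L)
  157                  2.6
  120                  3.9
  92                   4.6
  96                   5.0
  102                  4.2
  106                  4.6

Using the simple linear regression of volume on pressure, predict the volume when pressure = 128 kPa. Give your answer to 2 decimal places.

n = 6, Σx = 673, Σy = 24.9, Σxy = 2695.4, Σx² = 78369
Sxx = Σx² − (Σx)²/n = 78369 − 75488.166667 = 2880.833333
Sxy = Σxy − (Σx)(Σy)/n = 2695.4 − 2792.95 = -97.55
b = Sxy/Sxx = -97.55/2880.833333 = -0.033862
a = ȳ − b·x̄ = 4.15 − (-0.033862)·112.166667 = 7.948157
ŷ(128) = a + b·128 = 7.948157 + (-0.033862)·128 = 3.613856

3.61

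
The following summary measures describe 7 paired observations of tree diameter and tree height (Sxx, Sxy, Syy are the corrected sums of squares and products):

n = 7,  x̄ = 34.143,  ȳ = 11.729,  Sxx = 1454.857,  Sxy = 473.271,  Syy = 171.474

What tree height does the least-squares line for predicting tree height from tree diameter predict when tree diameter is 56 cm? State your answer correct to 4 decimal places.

b = Sxy/Sxx = 473.271/1454.857 = 0.325304
a = ȳ − b·x̄ = 11.729 − 0.325304·34.143 = 0.622141
ŷ(56) = a + b·56 = 0.622141 + 0.325304·56 = 18.839173

18.8392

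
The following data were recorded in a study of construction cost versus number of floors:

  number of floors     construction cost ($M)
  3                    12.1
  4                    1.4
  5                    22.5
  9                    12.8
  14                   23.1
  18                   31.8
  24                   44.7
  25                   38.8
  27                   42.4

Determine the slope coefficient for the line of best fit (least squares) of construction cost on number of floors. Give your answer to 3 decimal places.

1.451

n = 9, Σx = 129, Σy = 229.6, Σxy = 4353, Σx² = 2581
Sxx = Σx² − (Σx)²/n = 2581 − 1849 = 732
Sxy = Σxy − (Σx)(Σy)/n = 4353 − 3290.933333 = 1062.066667
b = Sxy/Sxx = 1062.066667/732 = 1.450911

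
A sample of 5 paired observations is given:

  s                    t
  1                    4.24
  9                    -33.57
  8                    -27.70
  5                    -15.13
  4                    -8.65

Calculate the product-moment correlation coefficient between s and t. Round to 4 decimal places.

-0.9987

n = 5, Σx = 27, Σy = -80.81, Σxy = -629.74, Σx² = 187, Σy² = 2215.9519
Sxx = Σx² − (Σx)²/n = 187 − 145.8 = 41.2
Sxy = Σxy − (Σx)(Σy)/n = -629.74 − (-436.374) = -193.366
Syy = Σy² − (Σy)²/n = 2215.9519 − 1306.05122 = 909.90068
r = Sxy/√(Sxx·Syy) = -193.366/√(37487.908016) = -193.366/193.617943 = -0.998699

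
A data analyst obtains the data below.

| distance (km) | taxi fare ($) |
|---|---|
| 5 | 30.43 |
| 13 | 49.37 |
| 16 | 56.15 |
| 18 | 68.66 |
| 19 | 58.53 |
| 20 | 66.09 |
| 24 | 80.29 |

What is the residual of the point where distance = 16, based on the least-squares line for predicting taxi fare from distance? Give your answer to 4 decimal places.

-1.2680

n = 7, Σx = 115, Σy = 409.52, Σxy = 7289.07, Σx² = 2111
Sxx = Σx² − (Σx)²/n = 2111 − 1889.285714 = 221.714286
Sxy = Σxy − (Σx)(Σy)/n = 7289.07 − 6727.828571 = 561.241429
b = Sxy/Sxx = 561.241429/221.714286 = 2.531372
a = ȳ − b·x̄ = 58.502857 − 2.531372·16.428571 = 16.916024
ŷ(16) = 16.916024 + 2.531372·16 = 57.417983
residual = y − ŷ = 56.15 − 57.417983 = -1.267983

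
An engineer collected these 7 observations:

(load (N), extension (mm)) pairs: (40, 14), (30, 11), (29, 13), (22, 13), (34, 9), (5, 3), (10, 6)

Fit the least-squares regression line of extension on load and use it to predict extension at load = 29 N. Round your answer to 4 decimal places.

11.1029

n = 7, Σx = 170, Σy = 69, Σxy = 1934, Σx² = 5106
Sxx = Σx² − (Σx)²/n = 5106 − 4128.571429 = 977.428571
Sxy = Σxy − (Σx)(Σy)/n = 1934 − 1675.714286 = 258.285714
b = Sxy/Sxx = 258.285714/977.428571 = 0.264250
a = ȳ − b·x̄ = 9.857143 − 0.264250·24.285714 = 3.439638
ŷ(29) = a + b·29 = 3.439638 + 0.264250·29 = 11.102894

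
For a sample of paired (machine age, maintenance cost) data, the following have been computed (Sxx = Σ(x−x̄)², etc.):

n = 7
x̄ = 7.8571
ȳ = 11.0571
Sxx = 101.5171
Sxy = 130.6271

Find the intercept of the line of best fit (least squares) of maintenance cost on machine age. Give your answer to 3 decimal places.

b = Sxy/Sxx = 130.6271/101.5171 = 1.286750
a = ȳ − b·x̄ = 11.0571 − 1.286750·7.8571 = 0.946979

0.947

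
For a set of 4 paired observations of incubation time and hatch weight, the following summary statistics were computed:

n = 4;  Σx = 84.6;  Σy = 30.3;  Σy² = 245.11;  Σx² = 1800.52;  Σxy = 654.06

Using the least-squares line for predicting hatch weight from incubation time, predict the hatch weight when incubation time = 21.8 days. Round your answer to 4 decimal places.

8.3399

Sxx = Σx² − (Σx)²/n = 1800.52 − 1789.29 = 11.23
Sxy = Σxy − (Σx)(Σy)/n = 654.06 − 640.845 = 13.215
b = Sxy/Sxx = 13.215/11.23 = 1.176759
a = ȳ − b·x̄ = 7.575 − 1.176759·21.15 = -17.313446
ŷ(21.8) = a + b·21.8 = -17.313446 + 1.176759·21.8 = 8.339893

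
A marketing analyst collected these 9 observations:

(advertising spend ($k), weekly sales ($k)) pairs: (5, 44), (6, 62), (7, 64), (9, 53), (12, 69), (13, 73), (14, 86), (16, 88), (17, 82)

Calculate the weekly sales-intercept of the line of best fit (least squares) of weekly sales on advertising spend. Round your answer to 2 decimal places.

35.93

n = 9, Σx = 99, Σy = 621, Σxy = 7300, Σx² = 1245
Sxx = Σx² − (Σx)²/n = 1245 − 1089 = 156
Sxy = Σxy − (Σx)(Σy)/n = 7300 − 6831 = 469
b = Sxy/Sxx = 469/156 = 3.006410
a = ȳ − b·x̄ = 69 − 3.006410·11 = 35.929487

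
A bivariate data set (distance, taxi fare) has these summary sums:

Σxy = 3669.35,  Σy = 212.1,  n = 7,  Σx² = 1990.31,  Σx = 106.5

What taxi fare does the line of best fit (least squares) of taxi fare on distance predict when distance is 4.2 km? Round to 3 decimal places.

17.130

Sxx = Σx² − (Σx)²/n = 1990.31 − 1620.321429 = 369.988571
Sxy = Σxy − (Σx)(Σy)/n = 3669.35 − 3226.95 = 442.4
b = Sxy/Sxx = 442.4/369.988571 = 1.195713
a = ȳ − b·x̄ = 30.3 − 1.195713·15.214286 = 12.108087
ŷ(4.2) = a + b·4.2 = 12.108087 + 1.195713·4.2 = 17.130080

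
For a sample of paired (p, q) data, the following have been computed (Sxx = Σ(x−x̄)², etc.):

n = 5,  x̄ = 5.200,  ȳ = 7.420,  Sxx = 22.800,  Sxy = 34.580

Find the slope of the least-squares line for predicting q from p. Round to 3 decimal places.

1.517

b = Sxy/Sxx = 34.58/22.8 = 1.516667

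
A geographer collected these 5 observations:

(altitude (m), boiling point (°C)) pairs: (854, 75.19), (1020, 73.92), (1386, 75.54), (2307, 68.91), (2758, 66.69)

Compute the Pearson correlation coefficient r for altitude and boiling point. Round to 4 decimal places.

-0.9474

n = 5, Σx = 8325, Σy = 360.25, Σxy = 587215.49, Σx² = 16619525, Σy² = 26020.1383
Sxx = Σx² − (Σx)²/n = 16619525 − 13861125 = 2758400
Sxy = Σxy − (Σx)(Σy)/n = 587215.49 − 599816.25 = -12600.76
Syy = Σy² − (Σy)²/n = 26020.1383 − 25956.0125 = 64.1258
r = Sxy/√(Sxx·Syy) = -12600.76/√(176884606.72) = -12600.76/13299.797244 = -0.947440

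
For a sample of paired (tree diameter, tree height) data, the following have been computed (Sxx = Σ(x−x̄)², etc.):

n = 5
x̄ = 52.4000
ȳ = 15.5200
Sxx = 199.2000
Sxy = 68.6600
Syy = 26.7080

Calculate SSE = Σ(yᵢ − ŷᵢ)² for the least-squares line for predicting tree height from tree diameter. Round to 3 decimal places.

b = Sxy/Sxx = 68.66/199.2 = 0.344679
SSE = Syy − b·Sxy = 26.708 − 0.344679·68.66 = 3.042359

3.042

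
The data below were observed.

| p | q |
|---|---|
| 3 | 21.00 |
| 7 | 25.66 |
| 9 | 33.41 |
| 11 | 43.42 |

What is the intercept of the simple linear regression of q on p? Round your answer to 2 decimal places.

n = 4, Σx = 30, Σy = 123.49, Σxy = 1020.93, Σx² = 260
Sxx = Σx² − (Σx)²/n = 260 − 225 = 35
Sxy = Σxy − (Σx)(Σy)/n = 1020.93 − 926.175 = 94.755
b = Sxy/Sxx = 94.755/35 = 2.707286
a = ȳ − b·x̄ = 30.8725 − 2.707286·7.5 = 10.567857

10.57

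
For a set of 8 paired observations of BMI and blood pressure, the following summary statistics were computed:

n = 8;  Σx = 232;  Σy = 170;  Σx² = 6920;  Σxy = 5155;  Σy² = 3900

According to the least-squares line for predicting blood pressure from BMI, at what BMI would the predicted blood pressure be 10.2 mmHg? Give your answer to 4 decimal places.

19.5707

Sxx = Σx² − (Σx)²/n = 6920 − 6728 = 192
Sxy = Σxy − (Σx)(Σy)/n = 5155 − 4930 = 225
b = Sxy/Sxx = 225/192 = 1.171875
a = ȳ − b·x̄ = 21.25 − 1.171875·29 = -12.734375
Set a + b·x = 10.2: x = (10.2 − (-12.734375)) / 1.171875 = 19.570667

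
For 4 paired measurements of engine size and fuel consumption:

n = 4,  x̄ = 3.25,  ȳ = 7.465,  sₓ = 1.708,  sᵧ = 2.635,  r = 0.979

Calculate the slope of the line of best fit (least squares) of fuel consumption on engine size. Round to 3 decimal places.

b = r · sᵧ/sₓ = 0.979 · 2.635/1.708 = 1.510343

1.510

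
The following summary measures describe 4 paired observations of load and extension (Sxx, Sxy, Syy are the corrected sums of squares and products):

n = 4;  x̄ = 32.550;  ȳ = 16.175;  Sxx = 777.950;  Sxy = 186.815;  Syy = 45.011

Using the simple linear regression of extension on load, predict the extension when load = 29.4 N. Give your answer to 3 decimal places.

15.419

b = Sxy/Sxx = 186.815/777.95 = 0.240138
a = ȳ − b·x̄ = 16.175 − 0.240138·32.55 = 8.358523
ŷ(29.4) = a + b·29.4 = 8.358523 + 0.240138·29.4 = 15.418567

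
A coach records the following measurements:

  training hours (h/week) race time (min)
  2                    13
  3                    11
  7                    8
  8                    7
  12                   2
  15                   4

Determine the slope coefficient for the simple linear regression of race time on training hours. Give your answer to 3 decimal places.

-0.769

n = 6, Σx = 47, Σy = 45, Σxy = 255, Σx² = 495
Sxx = Σx² − (Σx)²/n = 495 − 368.166667 = 126.833333
Sxy = Σxy − (Σx)(Σy)/n = 255 − 352.5 = -97.5
b = Sxy/Sxx = -97.5/126.833333 = -0.768725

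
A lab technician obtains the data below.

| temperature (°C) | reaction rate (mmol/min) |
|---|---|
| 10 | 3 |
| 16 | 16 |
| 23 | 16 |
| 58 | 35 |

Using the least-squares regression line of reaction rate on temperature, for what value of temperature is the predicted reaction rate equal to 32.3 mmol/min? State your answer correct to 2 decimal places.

52.04

n = 4, Σx = 107, Σy = 70, Σxy = 2684, Σx² = 4249
Sxx = Σx² − (Σx)²/n = 4249 − 2862.25 = 1386.75
Sxy = Σxy − (Σx)(Σy)/n = 2684 − 1872.5 = 811.5
b = Sxy/Sxx = 811.5/1386.75 = 0.585181
a = ȳ − b·x̄ = 17.5 − 0.585181·26.75 = 1.846403
Set a + b·x = 32.3: x = (32.3 − 1.846403) / 0.585181 = 52.041312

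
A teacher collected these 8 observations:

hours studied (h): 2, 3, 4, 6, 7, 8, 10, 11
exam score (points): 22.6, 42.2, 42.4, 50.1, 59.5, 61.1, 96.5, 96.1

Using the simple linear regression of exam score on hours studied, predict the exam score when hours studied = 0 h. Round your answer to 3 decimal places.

n = 8, Σx = 51, Σy = 470.5, Σxy = 3569.4, Σx² = 399
Sxx = Σx² − (Σx)²/n = 399 − 325.125 = 73.875
Sxy = Σxy − (Σx)(Σy)/n = 3569.4 − 2999.4375 = 569.9625
b = Sxy/Sxx = 569.9625/73.875 = 7.715228
a = ȳ − b·x̄ = 58.8125 − 7.715228·6.375 = 9.627919
ŷ(0) = a + b·0 = 9.627919 + 7.715228·0 = 9.627919

9.628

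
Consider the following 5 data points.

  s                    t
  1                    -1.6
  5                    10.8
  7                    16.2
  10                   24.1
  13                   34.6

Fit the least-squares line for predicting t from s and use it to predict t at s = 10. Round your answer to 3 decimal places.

25.110

n = 5, Σx = 36, Σy = 84.1, Σxy = 856.6, Σx² = 344
Sxx = Σx² − (Σx)²/n = 344 − 259.2 = 84.8
Sxy = Σxy − (Σx)(Σy)/n = 856.6 − 605.52 = 251.08
b = Sxy/Sxx = 251.08/84.8 = 2.960849
a = ȳ − b·x̄ = 16.82 − 2.960849·7.2 = -4.498113
ŷ(10) = a + b·10 = -4.498113 + 2.960849·10 = 25.110377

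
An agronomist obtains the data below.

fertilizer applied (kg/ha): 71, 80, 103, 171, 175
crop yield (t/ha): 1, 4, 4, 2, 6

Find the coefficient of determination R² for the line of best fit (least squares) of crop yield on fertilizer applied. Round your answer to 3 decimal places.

0.159

n = 5, Σx = 600, Σy = 17, Σxy = 2195, Σx² = 81916, Σy² = 73
Sxx = Σx² − (Σx)²/n = 81916 − 72000 = 9916
Sxy = Σxy − (Σx)(Σy)/n = 2195 − 2040 = 155
Syy = Σy² − (Σy)²/n = 73 − 57.8 = 15.2
R² = Sxy²/(Sxx·Syy) = (155)²/(9916·15.2) = 0.159398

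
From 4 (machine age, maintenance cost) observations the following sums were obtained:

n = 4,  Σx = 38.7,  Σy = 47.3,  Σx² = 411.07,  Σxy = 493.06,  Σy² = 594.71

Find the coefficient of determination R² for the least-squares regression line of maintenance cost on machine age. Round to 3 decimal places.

Sxx = Σx² − (Σx)²/n = 411.07 − 374.4225 = 36.6475
Sxy = Σxy − (Σx)(Σy)/n = 493.06 − 457.6275 = 35.4325
Syy = Σy² − (Σy)²/n = 594.71 − 559.3225 = 35.3875
R² = Sxy²/(Sxx·Syy) = (35.4325)²/(36.6475·35.3875) = 0.968076

0.968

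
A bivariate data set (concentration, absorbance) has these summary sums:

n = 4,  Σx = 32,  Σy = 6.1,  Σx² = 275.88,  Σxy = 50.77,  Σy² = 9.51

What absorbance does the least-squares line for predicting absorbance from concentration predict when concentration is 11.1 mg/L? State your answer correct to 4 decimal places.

Sxx = Σx² − (Σx)²/n = 275.88 − 256 = 19.88
Sxy = Σxy − (Σx)(Σy)/n = 50.77 − 48.8 = 1.97
b = Sxy/Sxx = 1.97/19.88 = 0.099095
a = ȳ − b·x̄ = 1.525 − 0.099095·8 = 0.732243
ŷ(11.1) = a + b·11.1 = 0.732243 + 0.099095·11.1 = 1.832193

1.8322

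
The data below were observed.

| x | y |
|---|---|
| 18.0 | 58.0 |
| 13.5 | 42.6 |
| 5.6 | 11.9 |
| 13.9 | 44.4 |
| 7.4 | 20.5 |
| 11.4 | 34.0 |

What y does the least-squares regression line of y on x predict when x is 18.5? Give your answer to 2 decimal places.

60.63

n = 6, Σx = 69.8, Σy = 211.4, Σxy = 2842.2, Σx² = 915.54
Sxx = Σx² − (Σx)²/n = 915.54 − 812.006667 = 103.533333
Sxy = Σxy − (Σx)(Σy)/n = 2842.2 − 2459.286667 = 382.913333
b = Sxy/Sxx = 382.913333/103.533333 = 3.698455
a = ȳ − b·x̄ = 35.233333 − 3.698455·11.633333 = -7.792022
ŷ(18.5) = a + b·18.5 = -7.792022 + 3.698455·18.5 = 60.629388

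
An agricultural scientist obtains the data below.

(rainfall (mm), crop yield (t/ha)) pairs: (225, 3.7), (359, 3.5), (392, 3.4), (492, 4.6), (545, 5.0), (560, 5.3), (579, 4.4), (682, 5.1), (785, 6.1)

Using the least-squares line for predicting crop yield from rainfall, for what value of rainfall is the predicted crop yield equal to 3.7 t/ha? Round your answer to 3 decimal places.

330.344

n = 9, Σx = 4619, Σy = 41.1, Σxy = 22192.3, Σx² = 2602449
Sxx = Σx² − (Σx)²/n = 2602449 − 2370573.444444 = 231875.555556
Sxy = Σxy − (Σx)(Σy)/n = 22192.3 − 21093.433333 = 1098.866667
b = Sxy/Sxx = 1098.866667/231875.555556 = 0.004739
a = ȳ − b·x̄ = 4.566667 − 0.004739·513.222222 = 2.134488
Set a + b·x = 3.7: x = (3.7 − 2.134488) / 0.004739 = 330.343971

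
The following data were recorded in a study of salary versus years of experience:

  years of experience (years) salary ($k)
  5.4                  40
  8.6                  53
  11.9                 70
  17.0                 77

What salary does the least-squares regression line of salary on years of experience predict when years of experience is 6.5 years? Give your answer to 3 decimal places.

46.239

n = 4, Σx = 42.9, Σy = 240, Σxy = 2813.8, Σx² = 533.73
Sxx = Σx² − (Σx)²/n = 533.73 − 460.1025 = 73.6275
Sxy = Σxy − (Σx)(Σy)/n = 2813.8 − 2574 = 239.8
b = Sxy/Sxx = 239.8/73.6275 = 3.256935
a = ȳ − b·x̄ = 60 − 3.256935·10.725 = 25.069369
ŷ(6.5) = a + b·6.5 = 25.069369 + 3.256935·6.5 = 46.239449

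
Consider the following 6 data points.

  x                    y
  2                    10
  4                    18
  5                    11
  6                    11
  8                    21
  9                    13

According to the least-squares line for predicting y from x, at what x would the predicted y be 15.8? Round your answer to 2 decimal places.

8.39

n = 6, Σx = 34, Σy = 84, Σxy = 498, Σx² = 226
Sxx = Σx² − (Σx)²/n = 226 − 192.666667 = 33.333333
Sxy = Σxy − (Σx)(Σy)/n = 498 − 476 = 22
b = Sxy/Sxx = 22/33.333333 = 0.66
a = ȳ − b·x̄ = 14 − 0.66·5.666667 = 10.26
Set a + b·x = 15.8: x = (15.8 − 10.26) / 0.66 = 8.393939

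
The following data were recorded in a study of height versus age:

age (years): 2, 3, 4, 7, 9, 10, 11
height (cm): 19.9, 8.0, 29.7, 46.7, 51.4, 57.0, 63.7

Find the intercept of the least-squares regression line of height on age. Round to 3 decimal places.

3.425

n = 7, Σx = 46, Σy = 276.4, Σxy = 2242.8, Σx² = 380
Sxx = Σx² − (Σx)²/n = 380 − 302.285714 = 77.714286
Sxy = Σxy − (Σx)(Σy)/n = 2242.8 − 1816.342857 = 426.457143
b = Sxy/Sxx = 426.457143/77.714286 = 5.4875
a = ȳ − b·x̄ = 39.485714 − 5.4875·6.571429 = 3.425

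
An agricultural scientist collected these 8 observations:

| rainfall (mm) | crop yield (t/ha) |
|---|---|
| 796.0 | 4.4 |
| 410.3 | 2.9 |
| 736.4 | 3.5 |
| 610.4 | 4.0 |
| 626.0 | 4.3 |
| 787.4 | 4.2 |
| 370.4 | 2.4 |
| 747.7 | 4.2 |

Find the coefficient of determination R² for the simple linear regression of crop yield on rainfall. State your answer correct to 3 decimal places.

n = 8, Σx = 5084.6, Σy = 29.9, Σxy = 19739.45, Σx² = 3424961.42, Σy² = 115.55
Sxx = Σx² − (Σx)²/n = 3424961.42 − 3231644.645 = 193316.775
Sxy = Σxy − (Σx)(Σy)/n = 19739.45 − 19003.6925 = 735.7575
Syy = Σy² − (Σy)²/n = 115.55 − 111.75125 = 3.79875
R² = Sxy²/(Sxx·Syy) = (735.7575)²/(193316.775·3.79875) = 0.737156

0.737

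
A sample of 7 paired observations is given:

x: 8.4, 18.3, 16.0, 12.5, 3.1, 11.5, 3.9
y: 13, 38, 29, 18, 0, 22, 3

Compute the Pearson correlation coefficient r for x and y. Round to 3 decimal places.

0.986

n = 7, Σx = 73.7, Σy = 123, Σxy = 1758.3, Σx² = 974.77, Σy² = 3271
Sxx = Σx² − (Σx)²/n = 974.77 − 775.955714 = 198.814286
Sxy = Σxy − (Σx)(Σy)/n = 1758.3 − 1295.014286 = 463.285714
Syy = Σy² − (Σy)²/n = 3271 − 2161.285714 = 1109.714286
r = Sxy/√(Sxx·Syy) = 463.285714/√(220627.053061) = 463.285714/469.709541 = 0.986324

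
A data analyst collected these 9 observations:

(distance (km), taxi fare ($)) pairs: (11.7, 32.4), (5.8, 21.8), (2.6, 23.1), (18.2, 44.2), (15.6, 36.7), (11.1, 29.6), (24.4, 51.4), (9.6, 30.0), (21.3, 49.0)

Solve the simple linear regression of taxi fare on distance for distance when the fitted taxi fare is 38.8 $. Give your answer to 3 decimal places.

15.696

n = 9, Σx = 120.3, Σy = 318.2, Σxy = 4856.96, Σx² = 2016.31
Sxx = Σx² − (Σx)²/n = 2016.31 − 1608.01 = 408.3
Sxy = Σxy − (Σx)(Σy)/n = 4856.96 − 4253.273333 = 603.686667
b = Sxy/Sxx = 603.686667/408.3 = 1.478537
a = ȳ − b·x̄ = 35.355556 − 1.478537·13.366667 = 15.592444
Set a + b·x = 38.8: x = (38.8 − 15.592444) / 1.478537 = 15.696297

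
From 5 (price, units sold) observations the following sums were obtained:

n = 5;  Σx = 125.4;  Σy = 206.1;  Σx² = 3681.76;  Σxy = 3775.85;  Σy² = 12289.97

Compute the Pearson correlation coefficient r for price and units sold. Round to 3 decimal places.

Sxx = Σx² − (Σx)²/n = 3681.76 − 3145.032 = 536.728
Sxy = Σxy − (Σx)(Σy)/n = 3775.85 − 5168.988 = -1393.138
Syy = Σy² − (Σy)²/n = 12289.97 − 8495.442 = 3794.528
r = Sxy/√(Sxx·Syy) = -1393.138/√(2036629.424384) = -1393.138/1427.105260 = -0.976198

-0.976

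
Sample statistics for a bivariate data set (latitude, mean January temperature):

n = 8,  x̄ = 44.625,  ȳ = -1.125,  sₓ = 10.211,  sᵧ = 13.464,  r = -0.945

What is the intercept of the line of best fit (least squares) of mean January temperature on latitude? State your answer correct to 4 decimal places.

b = r · sᵧ/sₓ = -0.945 · 13.464/10.211 = -1.246056
a = ȳ − b·x̄ = -1.125 − (-1.246056)·44.625 = 54.480259

54.4803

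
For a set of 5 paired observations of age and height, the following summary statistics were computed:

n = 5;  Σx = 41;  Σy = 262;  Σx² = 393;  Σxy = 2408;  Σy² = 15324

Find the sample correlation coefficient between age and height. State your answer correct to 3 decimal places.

0.862

Sxx = Σx² − (Σx)²/n = 393 − 336.2 = 56.8
Sxy = Σxy − (Σx)(Σy)/n = 2408 − 2148.4 = 259.6
Syy = Σy² − (Σy)²/n = 15324 − 13728.8 = 1595.2
r = Sxy/√(Sxx·Syy) = 259.6/√(90607.36) = 259.6/301.010565 = 0.862428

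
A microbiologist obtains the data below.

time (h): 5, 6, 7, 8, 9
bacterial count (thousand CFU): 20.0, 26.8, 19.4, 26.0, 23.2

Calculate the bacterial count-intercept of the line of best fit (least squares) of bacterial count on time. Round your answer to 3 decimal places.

19.160

n = 5, Σx = 35, Σy = 115.4, Σxy = 813.4, Σx² = 255
Sxx = Σx² − (Σx)²/n = 255 − 245 = 10
Sxy = Σxy − (Σx)(Σy)/n = 813.4 − 807.8 = 5.6
b = Sxy/Sxx = 5.6/10 = 0.56
a = ȳ − b·x̄ = 23.08 − 0.56·7 = 19.16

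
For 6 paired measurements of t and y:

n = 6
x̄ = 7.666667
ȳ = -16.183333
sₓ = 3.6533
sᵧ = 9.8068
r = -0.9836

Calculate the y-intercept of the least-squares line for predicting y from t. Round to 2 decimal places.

4.06

b = r · sᵧ/sₓ = -0.9836 · 9.8068/3.6533 = -2.640344
a = ȳ − b·x̄ = -16.183333 − (-2.640344)·7.666667 = 4.059305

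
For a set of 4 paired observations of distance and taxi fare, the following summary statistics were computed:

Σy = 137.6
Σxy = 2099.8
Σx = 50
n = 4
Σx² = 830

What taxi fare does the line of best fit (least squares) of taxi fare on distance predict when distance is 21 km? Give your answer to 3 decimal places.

Sxx = Σx² − (Σx)²/n = 830 − 625 = 205
Sxy = Σxy − (Σx)(Σy)/n = 2099.8 − 1720 = 379.8
b = Sxy/Sxx = 379.8/205 = 1.852683
a = ȳ − b·x̄ = 34.4 − 1.852683·12.5 = 11.241463
ŷ(21) = a + b·21 = 11.241463 + 1.852683·21 = 50.147805

50.148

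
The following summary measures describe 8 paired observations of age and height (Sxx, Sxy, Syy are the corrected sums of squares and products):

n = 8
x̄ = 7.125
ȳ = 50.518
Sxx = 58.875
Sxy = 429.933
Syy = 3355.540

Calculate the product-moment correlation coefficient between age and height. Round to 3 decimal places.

r = Sxy/√(Sxx·Syy) = 429.933/√(197557.4175) = 429.933/444.474316 = 0.967284

0.967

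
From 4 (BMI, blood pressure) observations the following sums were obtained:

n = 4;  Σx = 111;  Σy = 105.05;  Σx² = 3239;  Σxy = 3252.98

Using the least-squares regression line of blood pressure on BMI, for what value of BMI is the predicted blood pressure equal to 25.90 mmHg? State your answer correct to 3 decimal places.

Sxx = Σx² − (Σx)²/n = 3239 − 3080.25 = 158.75
Sxy = Σxy − (Σx)(Σy)/n = 3252.98 − 2915.1375 = 337.8425
b = Sxy/Sxx = 337.8425/158.75 = 2.128142
a = ȳ − b·x̄ = 26.2625 − 2.128142·27.75 = -32.793433
Set a + b·x = 25.90: x = (25.90 − (-32.793433)) / 2.128142 = 27.579664

27.580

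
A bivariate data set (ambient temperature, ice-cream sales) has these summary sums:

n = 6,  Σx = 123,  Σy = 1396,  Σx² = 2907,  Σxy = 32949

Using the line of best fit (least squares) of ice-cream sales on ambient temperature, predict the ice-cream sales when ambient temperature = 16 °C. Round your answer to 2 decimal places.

Sxx = Σx² − (Σx)²/n = 2907 − 2521.5 = 385.5
Sxy = Σxy − (Σx)(Σy)/n = 32949 − 28618 = 4331
b = Sxy/Sxx = 4331/385.5 = 11.234760
a = ȳ − b·x̄ = 232.666667 − 11.234760·20.5 = 2.354086
ŷ(16) = a + b·16 = 2.354086 + 11.234760·16 = 182.110246

182.11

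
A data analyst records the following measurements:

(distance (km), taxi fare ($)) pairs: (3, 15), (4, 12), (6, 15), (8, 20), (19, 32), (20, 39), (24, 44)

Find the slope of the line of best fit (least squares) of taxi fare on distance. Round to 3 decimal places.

n = 7, Σx = 84, Σy = 177, Σxy = 2787, Σx² = 1462
Sxx = Σx² − (Σx)²/n = 1462 − 1008 = 454
Sxy = Σxy − (Σx)(Σy)/n = 2787 − 2124 = 663
b = Sxy/Sxx = 663/454 = 1.460352

1.460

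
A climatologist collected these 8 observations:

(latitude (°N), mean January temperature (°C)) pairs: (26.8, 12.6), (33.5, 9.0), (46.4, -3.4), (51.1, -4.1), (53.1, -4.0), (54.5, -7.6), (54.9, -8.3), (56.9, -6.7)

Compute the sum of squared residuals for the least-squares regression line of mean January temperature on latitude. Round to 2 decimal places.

15.01

n = 8, Σx = 377.2, Σy = -12.5, Σxy = -1191.59, Σx² = 18646.14, Σy² = 455.67
Sxx = Σx² − (Σx)²/n = 18646.14 − 17784.98 = 861.16
Sxy = Σxy − (Σx)(Σy)/n = -1191.59 − (-589.375) = -602.215
Syy = Σy² − (Σy)²/n = 455.67 − 19.53125 = 436.13875
b = Sxy/Sxx = -602.215/861.16 = -0.699307
SSE = Syy − b·Sxy = 436.13875 − (-0.699307)·(-602.215) = 15.005736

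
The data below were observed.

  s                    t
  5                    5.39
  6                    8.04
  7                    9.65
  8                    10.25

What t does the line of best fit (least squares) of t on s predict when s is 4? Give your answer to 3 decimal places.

4.285

n = 4, Σx = 26, Σy = 33.33, Σxy = 224.74, Σx² = 174
Sxx = Σx² − (Σx)²/n = 174 − 169 = 5
Sxy = Σxy − (Σx)(Σy)/n = 224.74 − 216.645 = 8.095
b = Sxy/Sxx = 8.095/5 = 1.619
a = ȳ − b·x̄ = 8.3325 − 1.619·6.5 = -2.191
ŷ(4) = a + b·4 = -2.191 + 1.619·4 = 4.285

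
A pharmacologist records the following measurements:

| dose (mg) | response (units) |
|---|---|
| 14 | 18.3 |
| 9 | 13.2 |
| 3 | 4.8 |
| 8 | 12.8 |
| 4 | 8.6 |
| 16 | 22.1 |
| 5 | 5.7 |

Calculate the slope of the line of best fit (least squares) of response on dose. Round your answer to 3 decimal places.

n = 7, Σx = 59, Σy = 85.5, Σxy = 908.3, Σx² = 647
Sxx = Σx² − (Σx)²/n = 647 − 497.285714 = 149.714286
Sxy = Σxy − (Σx)(Σy)/n = 908.3 − 720.642857 = 187.657143
b = Sxy/Sxx = 187.657143/149.714286 = 1.253435

1.253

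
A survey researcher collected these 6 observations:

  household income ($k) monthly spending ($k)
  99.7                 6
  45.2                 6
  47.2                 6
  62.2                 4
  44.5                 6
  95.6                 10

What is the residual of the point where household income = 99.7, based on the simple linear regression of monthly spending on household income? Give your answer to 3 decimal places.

n = 6, Σx = 394.4, Σy = 38, Σxy = 2624.4, Σx² = 29199.42
Sxx = Σx² − (Σx)²/n = 29199.42 − 25925.226667 = 3274.193333
Sxy = Σxy − (Σx)(Σy)/n = 2624.4 − 2497.866667 = 126.533333
b = Sxy/Sxx = 126.533333/3274.193333 = 0.038646
a = ȳ − b·x̄ = 6.333333 − 0.038646·65.733333 = 3.793026
ŷ(99.7) = 3.793026 + 0.038646·99.7 = 7.645997
residual = y − ŷ = 6 − 7.645997 = -1.645997

-1.646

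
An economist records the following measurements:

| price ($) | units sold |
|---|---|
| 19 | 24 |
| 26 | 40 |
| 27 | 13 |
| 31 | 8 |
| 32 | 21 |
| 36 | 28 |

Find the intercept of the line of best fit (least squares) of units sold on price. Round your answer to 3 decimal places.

29.561

n = 6, Σx = 171, Σy = 134, Σxy = 3775, Σx² = 5047
Sxx = Σx² − (Σx)²/n = 5047 − 4873.5 = 173.5
Sxy = Σxy − (Σx)(Σy)/n = 3775 − 3819 = -44
b = Sxy/Sxx = -44/173.5 = -0.253602
a = ȳ − b·x̄ = 22.333333 − (-0.253602)·28.5 = 29.560999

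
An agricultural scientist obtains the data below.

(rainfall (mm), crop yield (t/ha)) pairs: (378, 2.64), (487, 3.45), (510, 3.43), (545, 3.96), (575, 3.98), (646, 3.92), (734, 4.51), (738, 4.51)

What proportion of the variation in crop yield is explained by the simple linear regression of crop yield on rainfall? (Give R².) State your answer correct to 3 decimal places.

0.912

n = 8, Σx = 4613, Σy = 30.4, Σxy = 18045.11, Σx² = 2768519, Σy² = 118.2056
Sxx = Σx² − (Σx)²/n = 2768519 − 2659971.125 = 108547.875
Sxy = Σxy − (Σx)(Σy)/n = 18045.11 − 17529.4 = 515.71
Syy = Σy² − (Σy)²/n = 118.2056 − 115.52 = 2.6856
R² = Sxy²/(Sxx·Syy) = (515.71)²/(108547.875·2.6856) = 0.912323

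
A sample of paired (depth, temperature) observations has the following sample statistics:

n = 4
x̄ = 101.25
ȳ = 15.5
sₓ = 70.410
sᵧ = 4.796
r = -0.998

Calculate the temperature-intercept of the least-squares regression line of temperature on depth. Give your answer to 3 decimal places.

b = r · sᵧ/sₓ = -0.998 · 4.796/70.41 = -0.067979
a = ȳ − b·x̄ = 15.5 − (-0.067979)·101.25 = 22.382883

22.383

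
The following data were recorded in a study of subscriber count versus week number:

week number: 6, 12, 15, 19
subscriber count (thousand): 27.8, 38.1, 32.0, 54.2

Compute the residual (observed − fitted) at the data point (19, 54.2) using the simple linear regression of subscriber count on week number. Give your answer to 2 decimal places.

n = 4, Σx = 52, Σy = 152.1, Σxy = 2133.8, Σx² = 766
Sxx = Σx² − (Σx)²/n = 766 − 676 = 90
Sxy = Σxy − (Σx)(Σy)/n = 2133.8 − 1977.3 = 156.5
b = Sxy/Sxx = 156.5/90 = 1.738889
a = ȳ − b·x̄ = 38.025 − 1.738889·13 = 15.419444
ŷ(19) = 15.419444 + 1.738889·19 = 48.458333
residual = y − ŷ = 54.2 − 48.458333 = 5.741667

5.74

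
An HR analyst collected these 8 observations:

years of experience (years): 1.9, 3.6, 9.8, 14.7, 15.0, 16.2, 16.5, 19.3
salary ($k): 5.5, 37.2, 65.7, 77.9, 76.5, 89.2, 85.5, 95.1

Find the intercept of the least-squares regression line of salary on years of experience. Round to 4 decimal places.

n = 8, Σx = 97, Σy = 532.6, Σxy = 7772.08, Σx² = 1460.88
Sxx = Σx² − (Σx)²/n = 1460.88 − 1176.125 = 284.755
Sxy = Σxy − (Σx)(Σy)/n = 7772.08 − 6457.775 = 1314.305
b = Sxy/Sxx = 1314.305/284.755 = 4.615564
a = ȳ − b·x̄ = 66.575 − 4.615564·12.125 = 10.611283

10.6113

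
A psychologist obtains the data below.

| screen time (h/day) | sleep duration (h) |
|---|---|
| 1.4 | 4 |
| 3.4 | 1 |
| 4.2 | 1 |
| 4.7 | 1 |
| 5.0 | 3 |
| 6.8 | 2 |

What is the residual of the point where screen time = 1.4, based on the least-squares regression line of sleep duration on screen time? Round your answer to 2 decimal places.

n = 6, Σx = 25.5, Σy = 12, Σxy = 46.5, Σx² = 124.49
Sxx = Σx² − (Σx)²/n = 124.49 − 108.375 = 16.115
Sxy = Σxy − (Σx)(Σy)/n = 46.5 − 51 = -4.5
b = Sxy/Sxx = -4.5/16.115 = -0.279243
a = ȳ − b·x̄ = 2 − (-0.279243)·4.25 = 3.186783
ŷ(1.4) = 3.186783 + (-0.279243)·1.4 = 2.795842
residual = y − ŷ = 4 − 2.795842 = 1.204158

1.20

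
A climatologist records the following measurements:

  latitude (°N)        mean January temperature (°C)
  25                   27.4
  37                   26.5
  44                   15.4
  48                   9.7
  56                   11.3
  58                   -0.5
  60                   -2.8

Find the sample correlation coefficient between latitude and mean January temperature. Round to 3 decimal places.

-0.925

n = 7, Σx = 328, Σy = 87, Σxy = 3244.5, Σx² = 16334, Σy² = 1920.04
Sxx = Σx² − (Σx)²/n = 16334 − 15369.142857 = 964.857143
Sxy = Σxy − (Σx)(Σy)/n = 3244.5 − 4076.571429 = -832.071429
Syy = Σy² − (Σy)²/n = 1920.04 − 1081.285714 = 838.754286
r = Sxy/√(Sxx·Syy) = -832.071429/√(809278.063673) = -832.071429/899.598835 = -0.924936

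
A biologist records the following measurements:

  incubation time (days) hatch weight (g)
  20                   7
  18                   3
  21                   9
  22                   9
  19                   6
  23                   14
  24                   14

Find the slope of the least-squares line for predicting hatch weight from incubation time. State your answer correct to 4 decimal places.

1.8214

n = 7, Σx = 147, Σy = 62, Σxy = 1353, Σx² = 3115
Sxx = Σx² − (Σx)²/n = 3115 − 3087 = 28
Sxy = Σxy − (Σx)(Σy)/n = 1353 − 1302 = 51
b = Sxy/Sxx = 51/28 = 1.821429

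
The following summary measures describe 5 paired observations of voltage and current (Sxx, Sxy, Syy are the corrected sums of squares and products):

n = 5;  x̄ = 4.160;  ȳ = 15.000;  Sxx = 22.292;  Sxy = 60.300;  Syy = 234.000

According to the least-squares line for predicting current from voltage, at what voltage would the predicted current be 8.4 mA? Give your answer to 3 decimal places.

1.720

b = Sxy/Sxx = 60.3/22.292 = 2.705006
a = ȳ − b·x̄ = 15 − 2.705006·4.16 = 3.747174
Set a + b·x = 8.4: x = (8.4 − 3.747174) / 2.705006 = 1.720080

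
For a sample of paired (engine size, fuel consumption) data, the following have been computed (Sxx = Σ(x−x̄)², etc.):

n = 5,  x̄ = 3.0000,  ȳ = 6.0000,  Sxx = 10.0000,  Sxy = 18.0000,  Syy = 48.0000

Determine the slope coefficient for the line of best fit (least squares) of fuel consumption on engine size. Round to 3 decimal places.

1.800

b = Sxy/Sxx = 18/10 = 1.8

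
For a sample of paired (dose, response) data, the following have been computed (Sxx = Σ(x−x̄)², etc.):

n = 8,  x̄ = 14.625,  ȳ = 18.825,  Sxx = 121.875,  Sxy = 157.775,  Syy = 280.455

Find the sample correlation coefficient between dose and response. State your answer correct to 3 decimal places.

r = Sxy/√(Sxx·Syy) = 157.775/√(34180.453125) = 157.775/184.879564 = 0.853393

0.853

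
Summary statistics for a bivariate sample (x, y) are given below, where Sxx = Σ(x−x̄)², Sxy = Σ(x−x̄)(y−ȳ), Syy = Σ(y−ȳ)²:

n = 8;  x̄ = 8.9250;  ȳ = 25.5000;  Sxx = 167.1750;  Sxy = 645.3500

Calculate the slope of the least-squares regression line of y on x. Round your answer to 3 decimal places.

3.860

b = Sxy/Sxx = 645.35/167.175 = 3.860326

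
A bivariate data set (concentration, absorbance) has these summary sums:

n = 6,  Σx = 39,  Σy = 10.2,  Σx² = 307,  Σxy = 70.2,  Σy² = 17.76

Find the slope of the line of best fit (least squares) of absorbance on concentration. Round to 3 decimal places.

0.073

Sxx = Σx² − (Σx)²/n = 307 − 253.5 = 53.5
Sxy = Σxy − (Σx)(Σy)/n = 70.2 − 66.3 = 3.9
b = Sxy/Sxx = 3.9/53.5 = 0.072897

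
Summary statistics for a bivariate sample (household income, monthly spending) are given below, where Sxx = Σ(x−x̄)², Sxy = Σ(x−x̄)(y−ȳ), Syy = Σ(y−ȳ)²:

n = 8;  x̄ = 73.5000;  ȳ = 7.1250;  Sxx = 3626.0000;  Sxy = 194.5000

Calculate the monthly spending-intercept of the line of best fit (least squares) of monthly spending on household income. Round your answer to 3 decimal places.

3.182

b = Sxy/Sxx = 194.5/3626 = 0.053640
a = ȳ − b·x̄ = 7.125 − 0.053640·73.5 = 3.182432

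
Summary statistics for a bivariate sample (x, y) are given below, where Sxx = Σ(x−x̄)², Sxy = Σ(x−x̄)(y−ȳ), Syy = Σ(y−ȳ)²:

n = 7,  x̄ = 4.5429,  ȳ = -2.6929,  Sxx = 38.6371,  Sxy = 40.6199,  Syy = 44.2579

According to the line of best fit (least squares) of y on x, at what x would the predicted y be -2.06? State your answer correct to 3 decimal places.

5.145

b = Sxy/Sxx = 40.6199/38.6371 = 1.051319
a = ȳ − b·x̄ = -2.6929 − 1.051319·4.5429 = -7.468935
Set a + b·x = -2.06: x = (-2.06 − (-7.468935)) / 1.051319 = 5.144906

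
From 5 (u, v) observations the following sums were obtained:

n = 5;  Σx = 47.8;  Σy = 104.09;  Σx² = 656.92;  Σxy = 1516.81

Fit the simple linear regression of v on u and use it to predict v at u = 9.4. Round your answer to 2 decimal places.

Sxx = Σx² − (Σx)²/n = 656.92 − 456.968 = 199.952
Sxy = Σxy − (Σx)(Σy)/n = 1516.81 − 995.1004 = 521.7096
b = Sxy/Sxx = 521.7096/199.952 = 2.609174
a = ȳ − b·x̄ = 20.818 − 2.609174·9.56 = -4.125705
ŷ(9.4) = a + b·9.4 = -4.125705 + 2.609174·9.4 = 20.400532

20.40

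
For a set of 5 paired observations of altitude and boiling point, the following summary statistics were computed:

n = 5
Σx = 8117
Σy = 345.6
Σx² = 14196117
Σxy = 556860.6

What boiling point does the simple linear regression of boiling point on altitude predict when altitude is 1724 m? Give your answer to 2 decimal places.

68.71

Sxx = Σx² − (Σx)²/n = 14196117 − 13177137.8 = 1018979.2
Sxy = Σxy − (Σx)(Σy)/n = 556860.6 − 561047.04 = -4186.44
b = Sxy/Sxx = -4186.44/1018979.2 = -0.004108
a = ȳ − b·x̄ = 69.12 − (-0.004108)·1623.4 = 75.789681
ŷ(1724) = a + b·1724 = 75.789681 + (-0.004108)·1724 = 68.706688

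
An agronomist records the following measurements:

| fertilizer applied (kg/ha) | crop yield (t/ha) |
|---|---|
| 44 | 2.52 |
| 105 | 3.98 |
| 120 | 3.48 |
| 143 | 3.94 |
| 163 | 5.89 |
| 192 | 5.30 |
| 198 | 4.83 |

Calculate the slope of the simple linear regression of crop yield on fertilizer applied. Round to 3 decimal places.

0.018

n = 7, Σx = 965, Σy = 29.94, Σxy = 4443.81, Σx² = 150447
Sxx = Σx² − (Σx)²/n = 150447 − 133032.142857 = 17414.857143
Sxy = Σxy − (Σx)(Σy)/n = 4443.81 − 4127.442857 = 316.367143
b = Sxy/Sxx = 316.367143/17414.857143 = 0.018167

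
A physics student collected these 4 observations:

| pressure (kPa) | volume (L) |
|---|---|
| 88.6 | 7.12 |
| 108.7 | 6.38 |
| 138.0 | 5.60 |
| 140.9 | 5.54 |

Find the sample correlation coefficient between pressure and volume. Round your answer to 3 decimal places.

-0.997

n = 4, Σx = 476.2, Σy = 24.64, Σxy = 2877.724, Σx² = 58562.46, Σy² = 153.4504
Sxx = Σx² − (Σx)²/n = 58562.46 − 56691.61 = 1870.85
Sxy = Σxy − (Σx)(Σy)/n = 2877.724 − 2933.392 = -55.668
Syy = Σy² − (Σy)²/n = 153.4504 − 151.7824 = 1.668
r = Sxy/√(Sxx·Syy) = -55.668/√(3120.5778) = -55.668/55.862132 = -0.996525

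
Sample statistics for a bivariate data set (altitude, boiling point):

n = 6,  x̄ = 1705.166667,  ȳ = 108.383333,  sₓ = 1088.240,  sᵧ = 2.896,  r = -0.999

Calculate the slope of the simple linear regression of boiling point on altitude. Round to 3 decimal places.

b = r · sᵧ/sₓ = -0.999 · 2.896/1088.24 = -0.002659

-0.003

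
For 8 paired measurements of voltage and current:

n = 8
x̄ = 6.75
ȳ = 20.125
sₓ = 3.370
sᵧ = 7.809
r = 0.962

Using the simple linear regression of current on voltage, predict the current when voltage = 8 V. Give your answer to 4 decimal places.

22.9114

b = r · sᵧ/sₓ = 0.962 · 7.809/3.37 = 2.229157
a = ȳ − b·x̄ = 20.125 − 2.229157·6.75 = 5.078192
ŷ(8) = a + b·8 = 5.078192 + 2.229157·8 = 22.911446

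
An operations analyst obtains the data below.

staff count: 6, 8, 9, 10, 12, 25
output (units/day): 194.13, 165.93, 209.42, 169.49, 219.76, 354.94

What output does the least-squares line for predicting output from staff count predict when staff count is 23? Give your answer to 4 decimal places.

n = 6, Σx = 70, Σy = 1313.67, Σxy = 17582.52, Σx² = 1050
Sxx = Σx² − (Σx)²/n = 1050 − 816.666667 = 233.333333
Sxy = Σxy − (Σx)(Σy)/n = 17582.52 − 15326.15 = 2256.37
b = Sxy/Sxx = 2256.37/233.333333 = 9.670157
a = ȳ − b·x̄ = 218.945 − 9.670157·11.666667 = 106.1265
ŷ(23) = a + b·23 = 106.1265 + 9.670157·23 = 328.540114

328.5401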